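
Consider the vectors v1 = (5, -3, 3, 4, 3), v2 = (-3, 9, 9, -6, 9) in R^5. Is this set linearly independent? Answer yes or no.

Form the matrix with these vectors as rows and row reduce.
R2 ← R2 + (3/5)·R1: [0, 36/5, 54/5, -18/5, 54/5]
2 nonzero rows, so the 2 vectors span a space of dimension 2.
Since 2 = 2, the vectors are linearly independent.

yes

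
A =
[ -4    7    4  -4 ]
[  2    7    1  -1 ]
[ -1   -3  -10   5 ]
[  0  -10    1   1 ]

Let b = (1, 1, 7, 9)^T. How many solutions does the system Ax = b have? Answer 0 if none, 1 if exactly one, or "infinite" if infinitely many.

0

Row reduce the augmented matrix [A | b].
R2 ← R2 + (1/2)·R1: [0, 21/2, 3, -3, 3/2]
R3 ← R3 − (1/4)·R1: [0, -19/4, -11, 6, 27/4]
R3 ← R3 + (19/42)·R2: [0, 0, -135/14, 65/14, 52/7]
R4 ← R4 + (20/21)·R2: [0, 0, 27/7, -13/7, 73/7]
R4 ← R4 + (2/5)·R3: [0, 0, 0, 0, 67/5]
The echelon form has 4 nonzero rows; the last pivot sits in the augmented column, so rank(A) = 3 but rank([A|b]) = 4.
Since the ranks differ, the system is inconsistent.
It has no solutions.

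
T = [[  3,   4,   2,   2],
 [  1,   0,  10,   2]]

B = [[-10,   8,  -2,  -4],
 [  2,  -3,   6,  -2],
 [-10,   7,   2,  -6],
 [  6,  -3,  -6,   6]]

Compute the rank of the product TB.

2

First compute TB:
[[-30,  20,  10, -20],
 [-98,  72,   6, -52]]
Now row reduce the product.
R2 ← R2 − (49/15)·R1: [0, 20/3, -80/3, 40/3]
2 nonzero rows, so rank(TB) = 2.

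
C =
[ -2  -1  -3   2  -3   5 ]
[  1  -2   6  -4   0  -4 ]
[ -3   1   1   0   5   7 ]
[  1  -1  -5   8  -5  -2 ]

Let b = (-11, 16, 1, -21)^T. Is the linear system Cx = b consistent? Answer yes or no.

Row reduce the augmented matrix [C | b].
R2 ← R2 + (1/2)·R1: [0, -5/2, 9/2, -3, -3/2, -3/2, 21/2]
R3 ← R3 − (3/2)·R1: [0, 5/2, 11/2, -3, 19/2, -1/2, 35/2]
R4 ← R4 + (1/2)·R1: [0, -3/2, -13/2, 9, -13/2, 1/2, -53/2]
R3 ← R3 + R2: [0, 0, 10, -6, 8, -2, 28]
R4 ← R4 − (3/5)·R2: [0, 0, -46/5, 54/5, -28/5, 7/5, -164/5]
R4 ← R4 + (23/25)·R3: [0, 0, 0, 132/25, 44/25, -11/25, -176/25]
The echelon form has 4 nonzero rows, and every pivot lies in the first 6 columns, so rank(C) = rank([C|b]) = 4.
The system is consistent.

yes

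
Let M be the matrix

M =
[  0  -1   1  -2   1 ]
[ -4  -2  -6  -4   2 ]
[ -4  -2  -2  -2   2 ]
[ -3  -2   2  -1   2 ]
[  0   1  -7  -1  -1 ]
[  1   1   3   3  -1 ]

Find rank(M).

Row reduce to echelon form.
Swap R1 ↔ R2
R3 ← R3 − R1: [0, 0, 4, 2, 0]
R4 ← R4 − (3/4)·R1: [0, -1/2, 13/2, 2, 1/2]
R6 ← R6 + (1/4)·R1: [0, 1/2, 3/2, 2, -1/2]
R4 ← R4 − (1/2)·R2: [0, 0, 6, 3, 0]
R5 ← R5 + R2: [0, 0, -6, -3, 0]
R6 ← R6 + (1/2)·R2: [0, 0, 2, 1, 0]
R4 ← R4 − (3/2)·R3: [0, 0, 0, 0, 0]
R5 ← R5 + (3/2)·R3: [0, 0, 0, 0, 0]
R6 ← R6 − (1/2)·R3: [0, 0, 0, 0, 0]
Echelon form has 3 nonzero rows, so rank(M) = 3.

3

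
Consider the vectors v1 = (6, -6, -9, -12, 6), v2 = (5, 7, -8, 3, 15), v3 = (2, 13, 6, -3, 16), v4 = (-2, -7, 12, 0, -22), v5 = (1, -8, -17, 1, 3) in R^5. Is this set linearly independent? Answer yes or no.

no

Form the matrix with these vectors as rows and row reduce.
R2 ← R2 − (5/6)·R1: [0, 12, -1/2, 13, 10]
R3 ← R3 − (1/3)·R1: [0, 15, 9, 1, 14]
R4 ← R4 + (1/3)·R1: [0, -9, 9, -4, -20]
R5 ← R5 − (1/6)·R1: [0, -7, -31/2, 3, 2]
R3 ← R3 − (5/4)·R2: [0, 0, 77/8, -61/4, 3/2]
R4 ← R4 + (3/4)·R2: [0, 0, 69/8, 23/4, -25/2]
R5 ← R5 + (7/12)·R2: [0, 0, -379/24, 127/12, 47/6]
R4 ← R4 − (69/77)·R3: [0, 0, 0, 1495/77, -1066/77]
R5 ← R5 + (379/231)·R3: [0, 0, 0, -3335/231, 2378/231]
R5 ← R5 + (29/39)·R4: [0, 0, 0, 0, 0]
4 nonzero rows, so the 5 vectors span a space of dimension 4.
Since 4 < 5, the vectors are linearly dependent.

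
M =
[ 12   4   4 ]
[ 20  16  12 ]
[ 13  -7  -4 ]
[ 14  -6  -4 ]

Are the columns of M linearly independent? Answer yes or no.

Row reduce M to echelon form.
R2 ← R2 − (5/3)·R1: [0, 28/3, 16/3]
R3 ← R3 − (13/12)·R1: [0, -34/3, -25/3]
R4 ← R4 − (7/6)·R1: [0, -32/3, -26/3]
R3 ← R3 + (17/14)·R2: [0, 0, -13/7]
R4 ← R4 + (8/7)·R2: [0, 0, -18/7]
R4 ← R4 − (18/13)·R3: [0, 0, 0]
3 pivots among 3 columns.
Every column is a pivot column, so the columns are linearly independent.

yes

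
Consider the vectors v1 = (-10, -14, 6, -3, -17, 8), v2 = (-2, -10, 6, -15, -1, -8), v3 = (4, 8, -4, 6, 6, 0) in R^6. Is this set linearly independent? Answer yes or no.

no

Form the matrix with these vectors as rows and row reduce.
R2 ← R2 − (1/5)·R1: [0, -36/5, 24/5, -72/5, 12/5, -48/5]
R3 ← R3 + (2/5)·R1: [0, 12/5, -8/5, 24/5, -4/5, 16/5]
R3 ← R3 + (1/3)·R2: [0, 0, 0, 0, 0, 0]
2 nonzero rows, so the 3 vectors span a space of dimension 2.
Since 2 < 3, the vectors are linearly dependent.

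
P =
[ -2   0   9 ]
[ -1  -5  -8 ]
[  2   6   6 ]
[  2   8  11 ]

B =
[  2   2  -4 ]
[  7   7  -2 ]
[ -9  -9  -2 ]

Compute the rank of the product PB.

2

First compute PB:
[[-85, -85, -10],
 [ 35,  35,  30],
 [ -8,  -8, -32],
 [-39, -39, -46]]
Now row reduce the product.
R2 ← R2 + (7/17)·R1: [0, 0, 440/17]
R3 ← R3 − (8/85)·R1: [0, 0, -528/17]
R4 ← R4 − (39/85)·R1: [0, 0, -704/17]
R3 ← R3 + (6/5)·R2: [0, 0, 0]
R4 ← R4 + (8/5)·R2: [0, 0, 0]
2 nonzero rows, so rank(PB) = 2.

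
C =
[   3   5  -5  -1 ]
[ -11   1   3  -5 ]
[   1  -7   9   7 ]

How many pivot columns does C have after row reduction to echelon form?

Row reduce to echelon form.
R2 ← R2 + (11/3)·R1: [0, 58/3, -46/3, -26/3]
R3 ← R3 − (1/3)·R1: [0, -26/3, 32/3, 22/3]
R3 ← R3 + (13/29)·R2: [0, 0, 110/29, 100/29]
Echelon form has 3 nonzero rows, so rank(C) = 3.
Each nonzero row contributes one pivot column: 3 pivot columns.

3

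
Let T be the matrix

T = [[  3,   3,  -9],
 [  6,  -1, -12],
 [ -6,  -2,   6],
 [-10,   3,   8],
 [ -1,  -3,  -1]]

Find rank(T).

Row reduce to echelon form.
R2 ← R2 − (2)·R1: [0, -7, 6]
R3 ← R3 + (2)·R1: [0, 4, -12]
R4 ← R4 + (10/3)·R1: [0, 13, -22]
R5 ← R5 + (1/3)·R1: [0, -2, -4]
R3 ← R3 + (4/7)·R2: [0, 0, -60/7]
R4 ← R4 + (13/7)·R2: [0, 0, -76/7]
R5 ← R5 − (2/7)·R2: [0, 0, -40/7]
R4 ← R4 − (19/15)·R3: [0, 0, 0]
R5 ← R5 − (2/3)·R3: [0, 0, 0]
Echelon form has 3 nonzero rows, so rank(T) = 3.

3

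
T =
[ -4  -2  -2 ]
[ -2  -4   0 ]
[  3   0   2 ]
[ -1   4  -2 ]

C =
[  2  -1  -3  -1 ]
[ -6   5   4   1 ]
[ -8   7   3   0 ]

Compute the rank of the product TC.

2

First compute TC:
[[ 20, -20,  -2,   2],
 [ 20, -18, -10,  -2],
 [-10,  11,  -3,  -3],
 [-10,   7,  13,   5]]
Now row reduce the product.
R2 ← R2 − R1: [0, 2, -8, -4]
R3 ← R3 + (1/2)·R1: [0, 1, -4, -2]
R4 ← R4 + (1/2)·R1: [0, -3, 12, 6]
R3 ← R3 − (1/2)·R2: [0, 0, 0, 0]
R4 ← R4 + (3/2)·R2: [0, 0, 0, 0]
2 nonzero rows, so rank(TC) = 2.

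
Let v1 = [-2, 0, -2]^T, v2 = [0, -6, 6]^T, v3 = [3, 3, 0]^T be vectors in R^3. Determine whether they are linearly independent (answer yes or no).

no

Form the matrix with these vectors as rows and row reduce.
R3 ← R3 + (3/2)·R1: [0, 3, -3]
R3 ← R3 + (1/2)·R2: [0, 0, 0]
2 nonzero rows, so the 3 vectors span a space of dimension 2.
Since 2 < 3, the vectors are linearly dependent.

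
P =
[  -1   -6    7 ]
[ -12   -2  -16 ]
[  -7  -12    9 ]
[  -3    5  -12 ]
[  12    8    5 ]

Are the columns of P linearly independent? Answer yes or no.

Row reduce P to echelon form.
R2 ← R2 − (12)·R1: [0, 70, -100]
R3 ← R3 − (7)·R1: [0, 30, -40]
R4 ← R4 − (3)·R1: [0, 23, -33]
R5 ← R5 + (12)·R1: [0, -64, 89]
R3 ← R3 − (3/7)·R2: [0, 0, 20/7]
R4 ← R4 − (23/70)·R2: [0, 0, -1/7]
R5 ← R5 + (32/35)·R2: [0, 0, -17/7]
R4 ← R4 + (1/20)·R3: [0, 0, 0]
R5 ← R5 + (17/20)·R3: [0, 0, 0]
3 pivots among 3 columns.
Every column is a pivot column, so the columns are linearly independent.

yes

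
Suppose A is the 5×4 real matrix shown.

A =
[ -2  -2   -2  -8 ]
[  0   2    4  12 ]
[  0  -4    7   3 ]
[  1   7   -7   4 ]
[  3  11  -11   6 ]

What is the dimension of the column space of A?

3

Row reduce to echelon form.
R4 ← R4 + (1/2)·R1: [0, 6, -8, 0]
R5 ← R5 + (3/2)·R1: [0, 8, -14, -6]
R3 ← R3 + (2)·R2: [0, 0, 15, 27]
R4 ← R4 − (3)·R2: [0, 0, -20, -36]
R5 ← R5 − (4)·R2: [0, 0, -30, -54]
R4 ← R4 + (4/3)·R3: [0, 0, 0, 0]
R5 ← R5 + (2)·R3: [0, 0, 0, 0]
Echelon form has 3 nonzero rows, so rank(A) = 3.
The column space has dimension equal to the rank: 3.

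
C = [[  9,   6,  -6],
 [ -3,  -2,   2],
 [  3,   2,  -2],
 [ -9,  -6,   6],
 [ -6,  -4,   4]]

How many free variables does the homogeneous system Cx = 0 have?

Row reduce to echelon form.
R2 ← R2 + (1/3)·R1: [0, 0, 0]
R3 ← R3 − (1/3)·R1: [0, 0, 0]
R4 ← R4 + R1: [0, 0, 0]
R5 ← R5 + (2/3)·R1: [0, 0, 0]
1 nonzero row, so rank(C) = 1.
C has 3 columns; by rank–nullity, nullity = 3 − 1 = 2.

2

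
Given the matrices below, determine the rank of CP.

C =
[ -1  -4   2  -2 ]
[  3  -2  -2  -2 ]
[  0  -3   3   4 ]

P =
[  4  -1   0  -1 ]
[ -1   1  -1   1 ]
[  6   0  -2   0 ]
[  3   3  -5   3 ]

2

First compute CP:
[[  6,  -9,  10,  -9],
 [ -4, -11,  16, -11],
 [ 33,   9, -23,   9]]
Now row reduce the product.
R2 ← R2 + (2/3)·R1: [0, -17, 68/3, -17]
R3 ← R3 − (11/2)·R1: [0, 117/2, -78, 117/2]
R3 ← R3 + (117/34)·R2: [0, 0, 0, 0]
2 nonzero rows, so rank(CP) = 2.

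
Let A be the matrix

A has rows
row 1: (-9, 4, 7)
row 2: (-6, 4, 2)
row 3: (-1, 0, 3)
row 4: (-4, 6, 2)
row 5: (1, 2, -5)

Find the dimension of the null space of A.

0

Row reduce to echelon form.
R2 ← R2 − (2/3)·R1: [0, 4/3, -8/3]
R3 ← R3 − (1/9)·R1: [0, -4/9, 20/9]
R4 ← R4 − (4/9)·R1: [0, 38/9, -10/9]
R5 ← R5 + (1/9)·R1: [0, 22/9, -38/9]
R3 ← R3 + (1/3)·R2: [0, 0, 4/3]
R4 ← R4 − (19/6)·R2: [0, 0, 22/3]
R5 ← R5 − (11/6)·R2: [0, 0, 2/3]
R4 ← R4 − (11/2)·R3: [0, 0, 0]
R5 ← R5 − (1/2)·R3: [0, 0, 0]
3 nonzero rows, so rank(A) = 3.
A has 3 columns; by rank–nullity, nullity = 3 − 3 = 0.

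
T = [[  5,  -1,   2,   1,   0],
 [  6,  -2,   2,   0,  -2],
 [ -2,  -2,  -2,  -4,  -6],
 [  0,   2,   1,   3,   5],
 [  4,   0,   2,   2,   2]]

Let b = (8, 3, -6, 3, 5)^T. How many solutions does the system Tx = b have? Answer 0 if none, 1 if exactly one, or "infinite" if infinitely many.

0

Row reduce the augmented matrix [T | b].
R2 ← R2 − (6/5)·R1: [0, -4/5, -2/5, -6/5, -2, -33/5]
R3 ← R3 + (2/5)·R1: [0, -12/5, -6/5, -18/5, -6, -14/5]
R5 ← R5 − (4/5)·R1: [0, 4/5, 2/5, 6/5, 2, -7/5]
R3 ← R3 − (3)·R2: [0, 0, 0, 0, 0, 17]
R4 ← R4 + (5/2)·R2: [0, 0, 0, 0, 0, -27/2]
R5 ← R5 + R2: [0, 0, 0, 0, 0, -8]
R4 ← R4 + (27/34)·R3: [0, 0, 0, 0, 0, 0]
R5 ← R5 + (8/17)·R3: [0, 0, 0, 0, 0, 0]
The echelon form has 3 nonzero rows; the last pivot sits in the augmented column, so rank(T) = 2 but rank([T|b]) = 3.
Since the ranks differ, the system is inconsistent.
It has no solutions.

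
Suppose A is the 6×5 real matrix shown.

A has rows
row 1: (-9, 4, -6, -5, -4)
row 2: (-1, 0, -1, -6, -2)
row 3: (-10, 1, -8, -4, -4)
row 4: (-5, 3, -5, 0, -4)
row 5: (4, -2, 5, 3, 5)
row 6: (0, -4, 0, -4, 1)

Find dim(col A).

Row reduce to echelon form.
R2 ← R2 − (1/9)·R1: [0, -4/9, -1/3, -49/9, -14/9]
R3 ← R3 − (10/9)·R1: [0, -31/9, -4/3, 14/9, 4/9]
R4 ← R4 − (5/9)·R1: [0, 7/9, -5/3, 25/9, -16/9]
R5 ← R5 + (4/9)·R1: [0, -2/9, 7/3, 7/9, 29/9]
R3 ← R3 − (31/4)·R2: [0, 0, 5/4, 175/4, 25/2]
R4 ← R4 + (7/4)·R2: [0, 0, -9/4, -27/4, -9/2]
R5 ← R5 − (1/2)·R2: [0, 0, 5/2, 7/2, 4]
R6 ← R6 − (9)·R2: [0, 0, 3, 45, 15]
R4 ← R4 + (9/5)·R3: [0, 0, 0, 72, 18]
R5 ← R5 − (2)·R3: [0, 0, 0, -84, -21]
R6 ← R6 − (12/5)·R3: [0, 0, 0, -60, -15]
R5 ← R5 + (7/6)·R4: [0, 0, 0, 0, 0]
R6 ← R6 + (5/6)·R4: [0, 0, 0, 0, 0]
Echelon form has 4 nonzero rows, so rank(A) = 4.
The column space has dimension equal to the rank: 4.

4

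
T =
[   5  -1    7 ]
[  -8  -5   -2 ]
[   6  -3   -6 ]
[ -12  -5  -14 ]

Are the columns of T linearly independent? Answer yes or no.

yes

Row reduce T to echelon form.
R2 ← R2 + (8/5)·R1: [0, -33/5, 46/5]
R3 ← R3 − (6/5)·R1: [0, -9/5, -72/5]
R4 ← R4 + (12/5)·R1: [0, -37/5, 14/5]
R3 ← R3 − (3/11)·R2: [0, 0, -186/11]
R4 ← R4 − (37/33)·R2: [0, 0, -248/33]
R4 ← R4 − (4/9)·R3: [0, 0, 0]
3 pivots among 3 columns.
Every column is a pivot column, so the columns are linearly independent.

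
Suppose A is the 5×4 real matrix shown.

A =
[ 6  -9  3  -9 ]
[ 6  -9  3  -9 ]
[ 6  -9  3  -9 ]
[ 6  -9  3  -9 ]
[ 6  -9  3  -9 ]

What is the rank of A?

1

Row reduce to echelon form.
R2 ← R2 − R1: [0, 0, 0, 0]
R3 ← R3 − R1: [0, 0, 0, 0]
R4 ← R4 − R1: [0, 0, 0, 0]
R5 ← R5 − R1: [0, 0, 0, 0]
Echelon form has 1 nonzero row, so rank(A) = 1.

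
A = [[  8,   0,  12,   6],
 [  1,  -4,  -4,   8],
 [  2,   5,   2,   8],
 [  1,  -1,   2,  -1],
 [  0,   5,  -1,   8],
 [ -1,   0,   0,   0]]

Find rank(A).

Row reduce to echelon form.
R2 ← R2 − (1/8)·R1: [0, -4, -11/2, 29/4]
R3 ← R3 − (1/4)·R1: [0, 5, -1, 13/2]
R4 ← R4 − (1/8)·R1: [0, -1, 1/2, -7/4]
R6 ← R6 + (1/8)·R1: [0, 0, 3/2, 3/4]
R3 ← R3 + (5/4)·R2: [0, 0, -63/8, 249/16]
R4 ← R4 − (1/4)·R2: [0, 0, 15/8, -57/16]
R5 ← R5 + (5/4)·R2: [0, 0, -63/8, 273/16]
R4 ← R4 + (5/21)·R3: [0, 0, 0, 1/7]
R5 ← R5 − R3: [0, 0, 0, 3/2]
R6 ← R6 + (4/21)·R3: [0, 0, 0, 26/7]
R5 ← R5 − (21/2)·R4: [0, 0, 0, 0]
R6 ← R6 − (26)·R4: [0, 0, 0, 0]
Echelon form has 4 nonzero rows, so rank(A) = 4.

4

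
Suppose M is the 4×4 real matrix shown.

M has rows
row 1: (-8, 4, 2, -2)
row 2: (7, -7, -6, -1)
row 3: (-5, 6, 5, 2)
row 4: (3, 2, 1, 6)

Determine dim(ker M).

Row reduce to echelon form.
R2 ← R2 + (7/8)·R1: [0, -7/2, -17/4, -11/4]
R3 ← R3 − (5/8)·R1: [0, 7/2, 15/4, 13/4]
R4 ← R4 + (3/8)·R1: [0, 7/2, 7/4, 21/4]
R3 ← R3 + R2: [0, 0, -1/2, 1/2]
R4 ← R4 + R2: [0, 0, -5/2, 5/2]
R4 ← R4 − (5)·R3: [0, 0, 0, 0]
3 nonzero rows, so rank(M) = 3.
M has 4 columns; by rank–nullity, nullity = 4 − 3 = 1.

1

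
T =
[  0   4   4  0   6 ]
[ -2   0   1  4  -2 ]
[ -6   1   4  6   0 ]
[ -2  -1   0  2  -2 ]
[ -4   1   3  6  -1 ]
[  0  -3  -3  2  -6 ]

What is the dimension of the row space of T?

Row reduce to echelon form.
Swap R1 ↔ R2
R3 ← R3 − (3)·R1: [0, 1, 1, -6, 6]
R4 ← R4 − R1: [0, -1, -1, -2, 0]
R5 ← R5 − (2)·R1: [0, 1, 1, -2, 3]
R3 ← R3 − (1/4)·R2: [0, 0, 0, -6, 9/2]
R4 ← R4 + (1/4)·R2: [0, 0, 0, -2, 3/2]
R5 ← R5 − (1/4)·R2: [0, 0, 0, -2, 3/2]
R6 ← R6 + (3/4)·R2: [0, 0, 0, 2, -3/2]
R4 ← R4 − (1/3)·R3: [0, 0, 0, 0, 0]
R5 ← R5 − (1/3)·R3: [0, 0, 0, 0, 0]
R6 ← R6 + (1/3)·R3: [0, 0, 0, 0, 0]
Echelon form has 3 nonzero rows, so rank(T) = 3.
The row space has dimension equal to the rank: 3.

3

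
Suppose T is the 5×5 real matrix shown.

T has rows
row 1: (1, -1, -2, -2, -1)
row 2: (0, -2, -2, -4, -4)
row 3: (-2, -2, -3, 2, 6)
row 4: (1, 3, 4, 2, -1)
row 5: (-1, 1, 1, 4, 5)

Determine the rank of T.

3

Row reduce to echelon form.
R3 ← R3 + (2)·R1: [0, -4, -7, -2, 4]
R4 ← R4 − R1: [0, 4, 6, 4, 0]
R5 ← R5 + R1: [0, 0, -1, 2, 4]
R3 ← R3 − (2)·R2: [0, 0, -3, 6, 12]
R4 ← R4 + (2)·R2: [0, 0, 2, -4, -8]
R4 ← R4 + (2/3)·R3: [0, 0, 0, 0, 0]
R5 ← R5 − (1/3)·R3: [0, 0, 0, 0, 0]
Echelon form has 3 nonzero rows, so rank(T) = 3.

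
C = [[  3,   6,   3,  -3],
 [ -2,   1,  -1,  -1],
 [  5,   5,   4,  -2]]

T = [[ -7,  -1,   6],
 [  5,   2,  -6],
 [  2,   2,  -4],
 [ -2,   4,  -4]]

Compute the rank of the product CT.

2

First compute CT:
[[ 21,   3, -18],
 [ 19,  -2, -10],
 [  2,   5,  -8]]
Now row reduce the product.
R2 ← R2 − (19/21)·R1: [0, -33/7, 44/7]
R3 ← R3 − (2/21)·R1: [0, 33/7, -44/7]
R3 ← R3 + R2: [0, 0, 0]
2 nonzero rows, so rank(CT) = 2.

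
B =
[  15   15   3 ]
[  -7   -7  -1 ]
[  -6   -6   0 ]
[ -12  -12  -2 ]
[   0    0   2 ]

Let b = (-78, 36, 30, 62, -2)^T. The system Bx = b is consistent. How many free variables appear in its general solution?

1

Row reduce the augmented matrix [B | b].
R2 ← R2 + (7/15)·R1: [0, 0, 2/5, -2/5]
R3 ← R3 + (2/5)·R1: [0, 0, 6/5, -6/5]
R4 ← R4 + (4/5)·R1: [0, 0, 2/5, -2/5]
R3 ← R3 − (3)·R2: [0, 0, 0, 0]
R4 ← R4 − R2: [0, 0, 0, 0]
R5 ← R5 − (5)·R2: [0, 0, 0, 0]
The echelon form has 2 nonzero rows, and every pivot lies in the first 3 columns, so rank(B) = rank([B|b]) = 2.
The system is consistent.
Free variables = (unknowns) − (rank) = 3 − 2 = 1.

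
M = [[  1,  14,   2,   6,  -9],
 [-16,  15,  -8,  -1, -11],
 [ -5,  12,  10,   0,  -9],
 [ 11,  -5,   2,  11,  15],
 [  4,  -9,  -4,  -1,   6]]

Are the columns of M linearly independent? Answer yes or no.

Row reduce M to echelon form.
R2 ← R2 + (16)·R1: [0, 239, 24, 95, -155]
R3 ← R3 + (5)·R1: [0, 82, 20, 30, -54]
R4 ← R4 − (11)·R1: [0, -159, -20, -55, 114]
R5 ← R5 − (4)·R1: [0, -65, -12, -25, 42]
R3 ← R3 − (82/239)·R2: [0, 0, 2812/239, -620/239, -196/239]
R4 ← R4 + (159/239)·R2: [0, 0, -964/239, 1960/239, 2601/239]
R5 ← R5 + (65/239)·R2: [0, 0, -1308/239, 200/239, -37/239]
R4 ← R4 + (241/703)·R3: [0, 0, 0, 5140/703, 7453/703]
R5 ← R5 + (327/703)·R3: [0, 0, 0, -260/703, -377/703]
R5 ← R5 + (13/257)·R4: [0, 0, 0, 0, 0]
4 pivots among 5 columns.
Only 4 < 5 pivot columns, so the columns are linearly dependent.

no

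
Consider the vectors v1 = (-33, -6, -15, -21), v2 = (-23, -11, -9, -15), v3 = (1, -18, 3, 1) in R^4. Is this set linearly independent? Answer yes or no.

Form the matrix with these vectors as rows and row reduce.
R2 ← R2 − (23/33)·R1: [0, -75/11, 16/11, -4/11]
R3 ← R3 + (1/33)·R1: [0, -200/11, 28/11, 4/11]
R3 ← R3 − (8/3)·R2: [0, 0, -4/3, 4/3]
3 nonzero rows, so the 3 vectors span a space of dimension 3.
Since 3 = 3, the vectors are linearly independent.

yes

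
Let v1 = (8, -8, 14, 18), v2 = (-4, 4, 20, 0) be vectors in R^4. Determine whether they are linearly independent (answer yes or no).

yes

Form the matrix with these vectors as rows and row reduce.
R2 ← R2 + (1/2)·R1: [0, 0, 27, 9]
2 nonzero rows, so the 2 vectors span a space of dimension 2.
Since 2 = 2, the vectors are linearly independent.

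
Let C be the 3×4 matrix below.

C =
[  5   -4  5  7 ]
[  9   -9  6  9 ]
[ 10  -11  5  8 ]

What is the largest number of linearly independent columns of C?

Row reduce to echelon form.
R2 ← R2 − (9/5)·R1: [0, -9/5, -3, -18/5]
R3 ← R3 − (2)·R1: [0, -3, -5, -6]
R3 ← R3 − (5/3)·R2: [0, 0, 0, 0]
Echelon form has 2 nonzero rows, so rank(C) = 2.
The rank gives the maximum number of linearly independent columns: 2.

2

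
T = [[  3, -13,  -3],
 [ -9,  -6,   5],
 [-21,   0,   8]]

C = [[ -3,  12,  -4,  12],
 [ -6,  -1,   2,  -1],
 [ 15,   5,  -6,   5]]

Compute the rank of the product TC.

First compute TC:
[[ 24,  34, -20,  34],
 [138, -77,  -6, -77],
 [183, -212,  36, -212]]
Now row reduce the product.
R2 ← R2 − (23/4)·R1: [0, -545/2, 109, -545/2]
R3 ← R3 − (61/8)·R1: [0, -1885/4, 377/2, -1885/4]
R3 ← R3 − (377/218)·R2: [0, 0, 0, 0]
2 nonzero rows, so rank(TC) = 2.

2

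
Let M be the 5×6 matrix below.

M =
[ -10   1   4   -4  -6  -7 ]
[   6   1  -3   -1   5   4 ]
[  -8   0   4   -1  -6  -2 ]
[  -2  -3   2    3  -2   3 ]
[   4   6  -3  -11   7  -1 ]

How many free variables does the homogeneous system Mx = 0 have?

1

Row reduce to echelon form.
R2 ← R2 + (3/5)·R1: [0, 8/5, -3/5, -17/5, 7/5, -1/5]
R3 ← R3 − (4/5)·R1: [0, -4/5, 4/5, 11/5, -6/5, 18/5]
R4 ← R4 − (1/5)·R1: [0, -16/5, 6/5, 19/5, -4/5, 22/5]
R5 ← R5 + (2/5)·R1: [0, 32/5, -7/5, -63/5, 23/5, -19/5]
R3 ← R3 + (1/2)·R2: [0, 0, 1/2, 1/2, -1/2, 7/2]
R4 ← R4 + (2)·R2: [0, 0, 0, -3, 2, 4]
R5 ← R5 − (4)·R2: [0, 0, 1, 1, -1, -3]
R5 ← R5 − (2)·R3: [0, 0, 0, 0, 0, -10]
5 nonzero rows, so rank(M) = 5.
M has 6 columns; by rank–nullity, nullity = 6 − 5 = 1.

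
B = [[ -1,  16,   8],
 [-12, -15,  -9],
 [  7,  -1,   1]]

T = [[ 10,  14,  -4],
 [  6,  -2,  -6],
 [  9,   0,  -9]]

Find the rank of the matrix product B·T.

3

First compute BT:
[[158, -46, -164],
 [-291, -138, 219],
 [ 73, 100, -31]]
Now row reduce the product.
R2 ← R2 + (291/158)·R1: [0, -17595/79, -6561/79]
R3 ← R3 − (73/158)·R1: [0, 9579/79, 3537/79]
R3 ← R3 + (3193/5865)·R2: [0, 0, -864/1955]
3 nonzero rows, so rank(BT) = 3.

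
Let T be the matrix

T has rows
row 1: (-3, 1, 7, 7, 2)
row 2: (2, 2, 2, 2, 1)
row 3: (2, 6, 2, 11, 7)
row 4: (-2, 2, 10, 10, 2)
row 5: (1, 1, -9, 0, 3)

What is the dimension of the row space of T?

Row reduce to echelon form.
R2 ← R2 + (2/3)·R1: [0, 8/3, 20/3, 20/3, 7/3]
R3 ← R3 + (2/3)·R1: [0, 20/3, 20/3, 47/3, 25/3]
R4 ← R4 − (2/3)·R1: [0, 4/3, 16/3, 16/3, 2/3]
R5 ← R5 + (1/3)·R1: [0, 4/3, -20/3, 7/3, 11/3]
R3 ← R3 − (5/2)·R2: [0, 0, -10, -1, 5/2]
R4 ← R4 − (1/2)·R2: [0, 0, 2, 2, -1/2]
R5 ← R5 − (1/2)·R2: [0, 0, -10, -1, 5/2]
R4 ← R4 + (1/5)·R3: [0, 0, 0, 9/5, 0]
R5 ← R5 − R3: [0, 0, 0, 0, 0]
Echelon form has 4 nonzero rows, so rank(T) = 4.
The row space has dimension equal to the rank: 4.

4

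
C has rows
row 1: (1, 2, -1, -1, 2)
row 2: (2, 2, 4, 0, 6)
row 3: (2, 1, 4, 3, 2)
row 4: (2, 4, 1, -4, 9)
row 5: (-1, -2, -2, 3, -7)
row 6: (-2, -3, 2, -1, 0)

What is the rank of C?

3

Row reduce to echelon form.
R2 ← R2 − (2)·R1: [0, -2, 6, 2, 2]
R3 ← R3 − (2)·R1: [0, -3, 6, 5, -2]
R4 ← R4 − (2)·R1: [0, 0, 3, -2, 5]
R5 ← R5 + R1: [0, 0, -3, 2, -5]
R6 ← R6 + (2)·R1: [0, 1, 0, -3, 4]
R3 ← R3 − (3/2)·R2: [0, 0, -3, 2, -5]
R6 ← R6 + (1/2)·R2: [0, 0, 3, -2, 5]
R4 ← R4 + R3: [0, 0, 0, 0, 0]
R5 ← R5 − R3: [0, 0, 0, 0, 0]
R6 ← R6 + R3: [0, 0, 0, 0, 0]
Echelon form has 3 nonzero rows, so rank(C) = 3.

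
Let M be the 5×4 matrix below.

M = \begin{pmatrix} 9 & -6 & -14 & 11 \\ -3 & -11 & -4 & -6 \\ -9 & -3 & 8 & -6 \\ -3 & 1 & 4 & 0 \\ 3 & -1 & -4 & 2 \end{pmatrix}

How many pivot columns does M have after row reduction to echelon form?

Row reduce to echelon form.
R2 ← R2 + (1/3)·R1: [0, -13, -26/3, -7/3]
R3 ← R3 + R1: [0, -9, -6, 5]
R4 ← R4 + (1/3)·R1: [0, -1, -2/3, 11/3]
R5 ← R5 − (1/3)·R1: [0, 1, 2/3, -5/3]
R3 ← R3 − (9/13)·R2: [0, 0, 0, 86/13]
R4 ← R4 − (1/13)·R2: [0, 0, 0, 50/13]
R5 ← R5 + (1/13)·R2: [0, 0, 0, -24/13]
R4 ← R4 − (25/43)·R3: [0, 0, 0, 0]
R5 ← R5 + (12/43)·R3: [0, 0, 0, 0]
Echelon form has 3 nonzero rows, so rank(M) = 3.
Each nonzero row contributes one pivot column: 3 pivot columns.

3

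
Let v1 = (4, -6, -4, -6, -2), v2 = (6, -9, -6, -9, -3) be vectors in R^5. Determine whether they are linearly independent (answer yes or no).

Form the matrix with these vectors as rows and row reduce.
R2 ← R2 − (3/2)·R1: [0, 0, 0, 0, 0]
1 nonzero row, so the 2 vectors span a space of dimension 1.
Since 1 < 2, the vectors are linearly dependent.

no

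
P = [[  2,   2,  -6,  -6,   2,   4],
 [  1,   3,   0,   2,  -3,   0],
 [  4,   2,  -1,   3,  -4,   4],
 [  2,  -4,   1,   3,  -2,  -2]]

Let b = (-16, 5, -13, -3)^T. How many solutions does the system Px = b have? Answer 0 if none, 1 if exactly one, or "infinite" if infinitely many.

Row reduce the augmented matrix [P | b].
R2 ← R2 − (1/2)·R1: [0, 2, 3, 5, -4, -2, 13]
R3 ← R3 − (2)·R1: [0, -2, 11, 15, -8, -4, 19]
R4 ← R4 − R1: [0, -6, 7, 9, -4, -6, 13]
R3 ← R3 + R2: [0, 0, 14, 20, -12, -6, 32]
R4 ← R4 + (3)·R2: [0, 0, 16, 24, -16, -12, 52]
R4 ← R4 − (8/7)·R3: [0, 0, 0, 8/7, -16/7, -36/7, 108/7]
The echelon form has 4 nonzero rows, and every pivot lies in the first 6 columns, so rank(P) = rank([P|b]) = 4.
The system is consistent.
rank = 4 < 6 unknowns, so there are infinitely many solutions.

infinite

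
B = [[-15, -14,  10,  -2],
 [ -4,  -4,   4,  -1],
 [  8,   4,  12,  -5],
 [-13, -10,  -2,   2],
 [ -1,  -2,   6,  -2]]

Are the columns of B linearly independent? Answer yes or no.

no

Row reduce B to echelon form.
R2 ← R2 − (4/15)·R1: [0, -4/15, 4/3, -7/15]
R3 ← R3 + (8/15)·R1: [0, -52/15, 52/3, -91/15]
R4 ← R4 − (13/15)·R1: [0, 32/15, -32/3, 56/15]
R5 ← R5 − (1/15)·R1: [0, -16/15, 16/3, -28/15]
R3 ← R3 − (13)·R2: [0, 0, 0, 0]
R4 ← R4 + (8)·R2: [0, 0, 0, 0]
R5 ← R5 − (4)·R2: [0, 0, 0, 0]
2 pivots among 4 columns.
Only 2 < 4 pivot columns, so the columns are linearly dependent.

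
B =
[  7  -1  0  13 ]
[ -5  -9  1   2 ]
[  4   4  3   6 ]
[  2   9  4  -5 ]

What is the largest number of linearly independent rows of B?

4

Row reduce to echelon form.
R2 ← R2 + (5/7)·R1: [0, -68/7, 1, 79/7]
R3 ← R3 − (4/7)·R1: [0, 32/7, 3, -10/7]
R4 ← R4 − (2/7)·R1: [0, 65/7, 4, -61/7]
R3 ← R3 + (8/17)·R2: [0, 0, 59/17, 66/17]
R4 ← R4 + (65/68)·R2: [0, 0, 337/68, 141/68]
R4 ← R4 − (337/236)·R3: [0, 0, 0, -819/236]
Echelon form has 4 nonzero rows, so rank(B) = 4.
The rank gives the maximum number of linearly independent rows: 4.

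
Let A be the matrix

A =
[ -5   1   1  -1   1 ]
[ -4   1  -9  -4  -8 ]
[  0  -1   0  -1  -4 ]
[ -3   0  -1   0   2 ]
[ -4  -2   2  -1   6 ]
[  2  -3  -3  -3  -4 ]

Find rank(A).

Row reduce to echelon form.
R2 ← R2 − (4/5)·R1: [0, 1/5, -49/5, -16/5, -44/5]
R4 ← R4 − (3/5)·R1: [0, -3/5, -8/5, 3/5, 7/5]
R5 ← R5 − (4/5)·R1: [0, -14/5, 6/5, -1/5, 26/5]
R6 ← R6 + (2/5)·R1: [0, -13/5, -13/5, -17/5, -18/5]
R3 ← R3 + (5)·R2: [0, 0, -49, -17, -48]
R4 ← R4 + (3)·R2: [0, 0, -31, -9, -25]
R5 ← R5 + (14)·R2: [0, 0, -136, -45, -118]
R6 ← R6 + (13)·R2: [0, 0, -130, -45, -118]
R4 ← R4 − (31/49)·R3: [0, 0, 0, 86/49, 263/49]
R5 ← R5 − (136/49)·R3: [0, 0, 0, 107/49, 746/49]
R6 ← R6 − (130/49)·R3: [0, 0, 0, 5/49, 458/49]
R5 ← R5 − (107/86)·R4: [0, 0, 0, 0, 735/86]
R6 ← R6 − (5/86)·R4: [0, 0, 0, 0, 777/86]
R6 ← R6 − (37/35)·R5: [0, 0, 0, 0, 0]
Echelon form has 5 nonzero rows, so rank(A) = 5.

5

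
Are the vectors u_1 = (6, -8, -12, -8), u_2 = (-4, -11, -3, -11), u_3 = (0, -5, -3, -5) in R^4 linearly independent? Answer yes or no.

yes

Form the matrix with these vectors as rows and row reduce.
R2 ← R2 + (2/3)·R1: [0, -49/3, -11, -49/3]
R3 ← R3 − (15/49)·R2: [0, 0, 18/49, 0]
3 nonzero rows, so the 3 vectors span a space of dimension 3.
Since 3 = 3, the vectors are linearly independent.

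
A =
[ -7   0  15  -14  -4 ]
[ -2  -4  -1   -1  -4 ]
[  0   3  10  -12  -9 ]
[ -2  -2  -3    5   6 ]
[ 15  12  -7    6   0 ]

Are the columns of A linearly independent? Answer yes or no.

Row reduce A to echelon form.
R2 ← R2 − (2/7)·R1: [0, -4, -37/7, 3, -20/7]
R4 ← R4 − (2/7)·R1: [0, -2, -51/7, 9, 50/7]
R5 ← R5 + (15/7)·R1: [0, 12, 176/7, -24, -60/7]
R3 ← R3 + (3/4)·R2: [0, 0, 169/28, -39/4, -78/7]
R4 ← R4 − (1/2)·R2: [0, 0, -65/14, 15/2, 60/7]
R5 ← R5 + (3)·R2: [0, 0, 65/7, -15, -120/7]
R4 ← R4 + (10/13)·R3: [0, 0, 0, 0, 0]
R5 ← R5 − (20/13)·R3: [0, 0, 0, 0, 0]
3 pivots among 5 columns.
Only 3 < 5 pivot columns, so the columns are linearly dependent.

no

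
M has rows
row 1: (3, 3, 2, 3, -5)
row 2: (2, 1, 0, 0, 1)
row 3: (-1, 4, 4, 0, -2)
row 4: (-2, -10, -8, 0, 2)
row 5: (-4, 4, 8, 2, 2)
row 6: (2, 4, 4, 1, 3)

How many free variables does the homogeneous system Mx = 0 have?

Row reduce to echelon form.
R2 ← R2 − (2/3)·R1: [0, -1, -4/3, -2, 13/3]
R3 ← R3 + (1/3)·R1: [0, 5, 14/3, 1, -11/3]
R4 ← R4 + (2/3)·R1: [0, -8, -20/3, 2, -4/3]
R5 ← R5 + (4/3)·R1: [0, 8, 32/3, 6, -14/3]
R6 ← R6 − (2/3)·R1: [0, 2, 8/3, -1, 19/3]
R3 ← R3 + (5)·R2: [0, 0, -2, -9, 18]
R4 ← R4 − (8)·R2: [0, 0, 4, 18, -36]
R5 ← R5 + (8)·R2: [0, 0, 0, -10, 30]
R6 ← R6 + (2)·R2: [0, 0, 0, -5, 15]
R4 ← R4 + (2)·R3: [0, 0, 0, 0, 0]
Swap R4 ↔ R5
R6 ← R6 − (1/2)·R4: [0, 0, 0, 0, 0]
4 nonzero rows, so rank(M) = 4.
M has 5 columns; by rank–nullity, nullity = 5 − 4 = 1.

1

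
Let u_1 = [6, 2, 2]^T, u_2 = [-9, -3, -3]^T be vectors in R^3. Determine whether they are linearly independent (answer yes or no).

no

Form the matrix with these vectors as rows and row reduce.
R2 ← R2 + (3/2)·R1: [0, 0, 0]
1 nonzero row, so the 2 vectors span a space of dimension 1.
Since 1 < 2, the vectors are linearly dependent.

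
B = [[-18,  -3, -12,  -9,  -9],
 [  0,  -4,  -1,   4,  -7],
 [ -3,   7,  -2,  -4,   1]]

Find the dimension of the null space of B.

Row reduce to echelon form.
R3 ← R3 − (1/6)·R1: [0, 15/2, 0, -5/2, 5/2]
R3 ← R3 + (15/8)·R2: [0, 0, -15/8, 5, -85/8]
3 nonzero rows, so rank(B) = 3.
B has 5 columns; by rank–nullity, nullity = 5 − 3 = 2.

2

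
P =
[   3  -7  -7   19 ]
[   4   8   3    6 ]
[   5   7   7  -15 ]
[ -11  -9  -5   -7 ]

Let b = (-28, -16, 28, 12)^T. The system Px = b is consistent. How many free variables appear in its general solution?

Row reduce the augmented matrix [P | b].
R2 ← R2 − (4/3)·R1: [0, 52/3, 37/3, -58/3, 64/3]
R3 ← R3 − (5/3)·R1: [0, 56/3, 56/3, -140/3, 224/3]
R4 ← R4 + (11/3)·R1: [0, -104/3, -92/3, 188/3, -272/3]
R3 ← R3 − (14/13)·R2: [0, 0, 70/13, -336/13, 672/13]
R4 ← R4 + (2)·R2: [0, 0, -6, 24, -48]
R4 ← R4 + (39/35)·R3: [0, 0, 0, -24/5, 48/5]
The echelon form has 4 nonzero rows, and every pivot lies in the first 4 columns, so rank(P) = rank([P|b]) = 4.
The system is consistent.
Free variables = (unknowns) − (rank) = 4 − 4 = 0.

0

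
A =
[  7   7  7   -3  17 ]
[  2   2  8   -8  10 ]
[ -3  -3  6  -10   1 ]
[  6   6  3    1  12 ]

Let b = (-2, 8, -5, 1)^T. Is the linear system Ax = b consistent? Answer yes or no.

Row reduce the augmented matrix [A | b].
R2 ← R2 − (2/7)·R1: [0, 0, 6, -50/7, 36/7, 60/7]
R3 ← R3 + (3/7)·R1: [0, 0, 9, -79/7, 58/7, -41/7]
R4 ← R4 − (6/7)·R1: [0, 0, -3, 25/7, -18/7, 19/7]
R3 ← R3 − (3/2)·R2: [0, 0, 0, -4/7, 4/7, -131/7]
R4 ← R4 + (1/2)·R2: [0, 0, 0, 0, 0, 7]
The echelon form has 4 nonzero rows; the last pivot sits in the augmented column, so rank(A) = 3 but rank([A|b]) = 4.
Since the ranks differ, the system is inconsistent.

no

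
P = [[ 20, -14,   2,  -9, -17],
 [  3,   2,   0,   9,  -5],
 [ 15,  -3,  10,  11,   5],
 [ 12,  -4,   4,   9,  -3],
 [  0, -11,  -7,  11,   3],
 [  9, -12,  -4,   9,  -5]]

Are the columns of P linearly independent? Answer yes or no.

yes

Row reduce P to echelon form.
R2 ← R2 − (3/20)·R1: [0, 41/10, -3/10, 207/20, -49/20]
R3 ← R3 − (3/4)·R1: [0, 15/2, 17/2, 71/4, 71/4]
R4 ← R4 − (3/5)·R1: [0, 22/5, 14/5, 72/5, 36/5]
R6 ← R6 − (9/20)·R1: [0, -57/10, -49/10, 261/20, 53/20]
R3 ← R3 − (75/41)·R2: [0, 0, 371/41, -97/82, 1823/82]
R4 ← R4 − (44/41)·R2: [0, 0, 128/41, 135/41, 403/41]
R5 ← R5 + (110/41)·R2: [0, 0, -320/41, 3179/82, -293/82]
R6 ← R6 + (57/41)·R2: [0, 0, -218/41, 1125/41, -31/41]
R4 ← R4 − (128/371)·R3: [0, 0, 0, 1373/371, 801/371]
R5 ← R5 + (320/371)·R3: [0, 0, 0, 28009/742, 11577/742]
R6 ← R6 + (218/371)·R3: [0, 0, 0, 9922/371, 4566/371]
R5 ← R5 − (28009/2746)·R4: [0, 0, 0, 0, -8814/1373]
R6 ← R6 − (9922/1373)·R4: [0, 0, 0, 0, -4524/1373]
R6 ← R6 − (58/113)·R5: [0, 0, 0, 0, 0]
5 pivots among 5 columns.
Every column is a pivot column, so the columns are linearly independent.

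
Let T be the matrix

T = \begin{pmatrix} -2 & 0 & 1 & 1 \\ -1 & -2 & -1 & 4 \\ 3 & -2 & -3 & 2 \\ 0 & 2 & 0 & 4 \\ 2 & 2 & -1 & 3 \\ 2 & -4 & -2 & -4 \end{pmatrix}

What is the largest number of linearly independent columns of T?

Row reduce to echelon form.
R2 ← R2 − (1/2)·R1: [0, -2, -3/2, 7/2]
R3 ← R3 + (3/2)·R1: [0, -2, -3/2, 7/2]
R5 ← R5 + R1: [0, 2, 0, 4]
R6 ← R6 + R1: [0, -4, -1, -3]
R3 ← R3 − R2: [0, 0, 0, 0]
R4 ← R4 + R2: [0, 0, -3/2, 15/2]
R5 ← R5 + R2: [0, 0, -3/2, 15/2]
R6 ← R6 − (2)·R2: [0, 0, 2, -10]
Swap R3 ↔ R4
R5 ← R5 − R3: [0, 0, 0, 0]
R6 ← R6 + (4/3)·R3: [0, 0, 0, 0]
Echelon form has 3 nonzero rows, so rank(T) = 3.
The rank gives the maximum number of linearly independent columns: 3.

3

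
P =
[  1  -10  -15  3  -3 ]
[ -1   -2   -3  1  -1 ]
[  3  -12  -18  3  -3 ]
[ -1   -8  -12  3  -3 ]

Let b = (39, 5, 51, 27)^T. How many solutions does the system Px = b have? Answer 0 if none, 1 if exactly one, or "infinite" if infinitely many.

infinite

Row reduce the augmented matrix [P | b].
R2 ← R2 + R1: [0, -12, -18, 4, -4, 44]
R3 ← R3 − (3)·R1: [0, 18, 27, -6, 6, -66]
R4 ← R4 + R1: [0, -18, -27, 6, -6, 66]
R3 ← R3 + (3/2)·R2: [0, 0, 0, 0, 0, 0]
R4 ← R4 − (3/2)·R2: [0, 0, 0, 0, 0, 0]
The echelon form has 2 nonzero rows, and every pivot lies in the first 5 columns, so rank(P) = rank([P|b]) = 2.
The system is consistent.
rank = 2 < 5 unknowns, so there are infinitely many solutions.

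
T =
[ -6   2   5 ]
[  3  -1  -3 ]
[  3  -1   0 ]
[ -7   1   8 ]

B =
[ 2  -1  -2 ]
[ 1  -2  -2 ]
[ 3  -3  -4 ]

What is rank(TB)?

First compute TB:
[[  5, -13, -12],
 [ -4,   8,   8],
 [  5,  -1,  -4],
 [ 11, -19, -20]]
Now row reduce the product.
R2 ← R2 + (4/5)·R1: [0, -12/5, -8/5]
R3 ← R3 − R1: [0, 12, 8]
R4 ← R4 − (11/5)·R1: [0, 48/5, 32/5]
R3 ← R3 + (5)·R2: [0, 0, 0]
R4 ← R4 + (4)·R2: [0, 0, 0]
2 nonzero rows, so rank(TB) = 2.

2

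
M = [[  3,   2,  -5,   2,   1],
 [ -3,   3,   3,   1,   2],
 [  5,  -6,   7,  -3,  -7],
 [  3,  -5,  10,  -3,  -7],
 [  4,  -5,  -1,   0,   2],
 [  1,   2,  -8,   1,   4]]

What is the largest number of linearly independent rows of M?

Row reduce to echelon form.
R2 ← R2 + R1: [0, 5, -2, 3, 3]
R3 ← R3 − (5/3)·R1: [0, -28/3, 46/3, -19/3, -26/3]
R4 ← R4 − R1: [0, -7, 15, -5, -8]
R5 ← R5 − (4/3)·R1: [0, -23/3, 17/3, -8/3, 2/3]
R6 ← R6 − (1/3)·R1: [0, 4/3, -19/3, 1/3, 11/3]
R3 ← R3 + (28/15)·R2: [0, 0, 58/5, -11/15, -46/15]
R4 ← R4 + (7/5)·R2: [0, 0, 61/5, -4/5, -19/5]
R5 ← R5 + (23/15)·R2: [0, 0, 13/5, 29/15, 79/15]
R6 ← R6 − (4/15)·R2: [0, 0, -29/5, -7/15, 43/15]
R4 ← R4 − (61/58)·R3: [0, 0, 0, -5/174, -50/87]
R5 ← R5 − (13/58)·R3: [0, 0, 0, 365/174, 518/87]
R6 ← R6 + (1/2)·R3: [0, 0, 0, -5/6, 4/3]
R5 ← R5 + (73)·R4: [0, 0, 0, 0, -36]
R6 ← R6 − (29)·R4: [0, 0, 0, 0, 18]
R6 ← R6 + (1/2)·R5: [0, 0, 0, 0, 0]
Echelon form has 5 nonzero rows, so rank(M) = 5.
The rank gives the maximum number of linearly independent rows: 5.

5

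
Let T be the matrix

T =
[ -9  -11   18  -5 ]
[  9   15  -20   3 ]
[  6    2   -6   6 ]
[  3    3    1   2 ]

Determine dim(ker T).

1

Row reduce to echelon form.
R2 ← R2 + R1: [0, 4, -2, -2]
R3 ← R3 + (2/3)·R1: [0, -16/3, 6, 8/3]
R4 ← R4 + (1/3)·R1: [0, -2/3, 7, 1/3]
R3 ← R3 + (4/3)·R2: [0, 0, 10/3, 0]
R4 ← R4 + (1/6)·R2: [0, 0, 20/3, 0]
R4 ← R4 − (2)·R3: [0, 0, 0, 0]
3 nonzero rows, so rank(T) = 3.
T has 4 columns; by rank–nullity, nullity = 4 − 3 = 1.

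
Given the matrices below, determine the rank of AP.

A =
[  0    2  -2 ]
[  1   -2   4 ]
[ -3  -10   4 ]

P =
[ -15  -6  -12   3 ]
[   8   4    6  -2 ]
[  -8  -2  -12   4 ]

First compute AP:
[[ 32,  12,  36, -12],
 [-63, -22, -72,  23],
 [-67, -30, -72,  27]]
Now row reduce the product.
R2 ← R2 + (63/32)·R1: [0, 13/8, -9/8, -5/8]
R3 ← R3 + (67/32)·R1: [0, -39/8, 27/8, 15/8]
R3 ← R3 + (3)·R2: [0, 0, 0, 0]
2 nonzero rows, so rank(AP) = 2.

2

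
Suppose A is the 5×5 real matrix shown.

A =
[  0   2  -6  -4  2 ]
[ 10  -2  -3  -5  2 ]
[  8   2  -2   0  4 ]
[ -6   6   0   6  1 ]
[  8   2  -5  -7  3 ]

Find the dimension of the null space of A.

Row reduce to echelon form.
Swap R1 ↔ R2
R3 ← R3 − (4/5)·R1: [0, 18/5, 2/5, 4, 12/5]
R4 ← R4 + (3/5)·R1: [0, 24/5, -9/5, 3, 11/5]
R5 ← R5 − (4/5)·R1: [0, 18/5, -13/5, -3, 7/5]
R3 ← R3 − (9/5)·R2: [0, 0, 56/5, 56/5, -6/5]
R4 ← R4 − (12/5)·R2: [0, 0, 63/5, 63/5, -13/5]
R5 ← R5 − (9/5)·R2: [0, 0, 41/5, 21/5, -11/5]
R4 ← R4 − (9/8)·R3: [0, 0, 0, 0, -5/4]
R5 ← R5 − (41/56)·R3: [0, 0, 0, -4, -37/28]
Swap R4 ↔ R5
5 nonzero rows, so rank(A) = 5.
A has 5 columns; by rank–nullity, nullity = 5 − 5 = 0.

0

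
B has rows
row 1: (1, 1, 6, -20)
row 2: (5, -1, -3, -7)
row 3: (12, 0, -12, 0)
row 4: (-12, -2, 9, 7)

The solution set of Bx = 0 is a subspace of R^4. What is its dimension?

Row reduce to echelon form.
R2 ← R2 − (5)·R1: [0, -6, -33, 93]
R3 ← R3 − (12)·R1: [0, -12, -84, 240]
R4 ← R4 + (12)·R1: [0, 10, 81, -233]
R3 ← R3 − (2)·R2: [0, 0, -18, 54]
R4 ← R4 + (5/3)·R2: [0, 0, 26, -78]
R4 ← R4 + (13/9)·R3: [0, 0, 0, 0]
3 nonzero rows, so rank(B) = 3.
B has 4 columns; by rank–nullity, nullity = 4 − 3 = 1.

1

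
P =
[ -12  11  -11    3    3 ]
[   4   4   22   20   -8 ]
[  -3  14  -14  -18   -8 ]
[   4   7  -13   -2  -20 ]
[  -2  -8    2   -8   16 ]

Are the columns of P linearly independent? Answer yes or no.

no

Row reduce P to echelon form.
R2 ← R2 + (1/3)·R1: [0, 23/3, 55/3, 21, -7]
R3 ← R3 − (1/4)·R1: [0, 45/4, -45/4, -75/4, -35/4]
R4 ← R4 + (1/3)·R1: [0, 32/3, -50/3, -1, -19]
R5 ← R5 − (1/6)·R1: [0, -59/6, 23/6, -17/2, 31/2]
R3 ← R3 − (135/92)·R2: [0, 0, -1755/46, -1140/23, 35/23]
R4 ← R4 − (32/23)·R2: [0, 0, -970/23, -695/23, -213/23]
R5 ← R5 + (59/46)·R2: [0, 0, 629/23, 424/23, 150/23]
R4 ← R4 − (388/351)·R3: [0, 0, 0, 2875/117, -3841/351]
R5 ← R5 + (1258/1755)·R3: [0, 0, 0, -2000/117, 2672/351]
R5 ← R5 + (16/23)·R4: [0, 0, 0, 0, 0]
4 pivots among 5 columns.
Only 4 < 5 pivot columns, so the columns are linearly dependent.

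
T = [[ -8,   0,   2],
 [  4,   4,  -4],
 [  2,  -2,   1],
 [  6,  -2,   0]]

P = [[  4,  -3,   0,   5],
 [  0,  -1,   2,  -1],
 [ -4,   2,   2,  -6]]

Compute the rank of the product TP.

First compute TP:
[[-40,  28,   4, -52],
 [ 32, -24,   0,  40],
 [  4,  -2,  -2,   6],
 [ 24, -16,  -4,  32]]
Now row reduce the product.
R2 ← R2 + (4/5)·R1: [0, -8/5, 16/5, -8/5]
R3 ← R3 + (1/10)·R1: [0, 4/5, -8/5, 4/5]
R4 ← R4 + (3/5)·R1: [0, 4/5, -8/5, 4/5]
R3 ← R3 + (1/2)·R2: [0, 0, 0, 0]
R4 ← R4 + (1/2)·R2: [0, 0, 0, 0]
2 nonzero rows, so rank(TP) = 2.

2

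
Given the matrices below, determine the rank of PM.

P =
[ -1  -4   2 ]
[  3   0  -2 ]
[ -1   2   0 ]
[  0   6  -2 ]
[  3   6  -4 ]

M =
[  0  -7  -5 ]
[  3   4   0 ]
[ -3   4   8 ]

First compute PM:
[[-18,  -1,  21],
 [  6, -29, -31],
 [  6,  15,   5],
 [ 24,  16, -16],
 [ 30, -13, -47]]
Now row reduce the product.
R2 ← R2 + (1/3)·R1: [0, -88/3, -24]
R3 ← R3 + (1/3)·R1: [0, 44/3, 12]
R4 ← R4 + (4/3)·R1: [0, 44/3, 12]
R5 ← R5 + (5/3)·R1: [0, -44/3, -12]
R3 ← R3 + (1/2)·R2: [0, 0, 0]
R4 ← R4 + (1/2)·R2: [0, 0, 0]
R5 ← R5 − (1/2)·R2: [0, 0, 0]
2 nonzero rows, so rank(PM) = 2.

2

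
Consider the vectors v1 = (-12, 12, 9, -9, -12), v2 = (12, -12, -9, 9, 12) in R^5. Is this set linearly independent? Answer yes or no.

Form the matrix with these vectors as rows and row reduce.
R2 ← R2 + R1: [0, 0, 0, 0, 0]
1 nonzero row, so the 2 vectors span a space of dimension 1.
Since 1 < 2, the vectors are linearly dependent.

no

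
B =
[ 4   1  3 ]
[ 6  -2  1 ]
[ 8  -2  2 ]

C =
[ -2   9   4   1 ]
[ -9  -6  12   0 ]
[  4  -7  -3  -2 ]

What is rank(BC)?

First compute BC:
[[ -5,   9,  19,  -2],
 [ 10,  59,  -3,   4],
 [ 10,  70,   2,   4]]
Now row reduce the product.
R2 ← R2 + (2)·R1: [0, 77, 35, 0]
R3 ← R3 + (2)·R1: [0, 88, 40, 0]
R3 ← R3 − (8/7)·R2: [0, 0, 0, 0]
2 nonzero rows, so rank(BC) = 2.

2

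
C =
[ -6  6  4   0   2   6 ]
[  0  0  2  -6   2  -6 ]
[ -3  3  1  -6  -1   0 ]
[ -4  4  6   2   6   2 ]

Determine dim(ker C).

Row reduce to echelon form.
R3 ← R3 − (1/2)·R1: [0, 0, -1, -6, -2, -3]
R4 ← R4 − (2/3)·R1: [0, 0, 10/3, 2, 14/3, -2]
R3 ← R3 + (1/2)·R2: [0, 0, 0, -9, -1, -6]
R4 ← R4 − (5/3)·R2: [0, 0, 0, 12, 4/3, 8]
R4 ← R4 + (4/3)·R3: [0, 0, 0, 0, 0, 0]
3 nonzero rows, so rank(C) = 3.
C has 6 columns; by rank–nullity, nullity = 6 − 3 = 3.

3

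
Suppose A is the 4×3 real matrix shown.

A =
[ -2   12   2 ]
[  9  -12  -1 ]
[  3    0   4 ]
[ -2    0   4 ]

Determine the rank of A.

Row reduce to echelon form.
R2 ← R2 + (9/2)·R1: [0, 42, 8]
R3 ← R3 + (3/2)·R1: [0, 18, 7]
R4 ← R4 − R1: [0, -12, 2]
R3 ← R3 − (3/7)·R2: [0, 0, 25/7]
R4 ← R4 + (2/7)·R2: [0, 0, 30/7]
R4 ← R4 − (6/5)·R3: [0, 0, 0]
Echelon form has 3 nonzero rows, so rank(A) = 3.

3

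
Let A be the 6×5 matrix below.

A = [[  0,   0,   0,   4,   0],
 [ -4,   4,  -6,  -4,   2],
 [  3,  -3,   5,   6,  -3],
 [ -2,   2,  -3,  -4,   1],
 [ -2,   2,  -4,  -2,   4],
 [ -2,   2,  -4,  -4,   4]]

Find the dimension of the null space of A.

Row reduce to echelon form.
Swap R1 ↔ R2
R3 ← R3 + (3/4)·R1: [0, 0, 1/2, 3, -3/2]
R4 ← R4 − (1/2)·R1: [0, 0, 0, -2, 0]
R5 ← R5 − (1/2)·R1: [0, 0, -1, 0, 3]
R6 ← R6 − (1/2)·R1: [0, 0, -1, -2, 3]
Swap R2 ↔ R3
R5 ← R5 + (2)·R2: [0, 0, 0, 6, 0]
R6 ← R6 + (2)·R2: [0, 0, 0, 4, 0]
R4 ← R4 + (1/2)·R3: [0, 0, 0, 0, 0]
R5 ← R5 − (3/2)·R3: [0, 0, 0, 0, 0]
R6 ← R6 − R3: [0, 0, 0, 0, 0]
3 nonzero rows, so rank(A) = 3.
A has 5 columns; by rank–nullity, nullity = 5 − 3 = 2.

2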